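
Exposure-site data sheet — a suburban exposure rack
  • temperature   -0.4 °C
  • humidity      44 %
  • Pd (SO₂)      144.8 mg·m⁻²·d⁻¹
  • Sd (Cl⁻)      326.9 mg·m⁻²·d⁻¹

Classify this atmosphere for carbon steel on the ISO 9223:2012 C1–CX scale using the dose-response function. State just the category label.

C3

carbon steel: temperature factor f = +0.150·(-10.4) = -1.5600
  sulphur-dioxide contribution → 11.92 μm/a
  chloride contribution → 15.53 μm/a
  total first-year rate 27.45 μm/a
27.4 μm/a falls in (25, 50] for carbon steel → category C3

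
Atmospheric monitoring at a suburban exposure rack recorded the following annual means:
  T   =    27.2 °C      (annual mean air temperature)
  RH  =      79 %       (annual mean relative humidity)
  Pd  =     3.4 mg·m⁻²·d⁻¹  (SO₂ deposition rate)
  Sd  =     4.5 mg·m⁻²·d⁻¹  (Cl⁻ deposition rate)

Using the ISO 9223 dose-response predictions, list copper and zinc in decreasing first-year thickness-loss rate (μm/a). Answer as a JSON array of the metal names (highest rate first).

copper: T>10 °C ⇒ hinge -0.080·(27.2−10) = -1.3760
  Pd branch = 0.0053·Pd^0.26·e^(0.059·RH+f) = 0.1946 μm/a
  Cl⁻ term: 0.01025·4.5^0.27·exp(0.036·79+0.049·27.2) = 1.002
  sum: 0.1946 + 1.002 → r_corr = 1.197 μm/a
zinc: T>10 °C ⇒ hinge -0.071·(27.2−10) = -1.2212
  Pd branch = 0.0129·Pd^0.44·e^(0.046·RH+f) = 0.2468 μm/a
  Sd branch = 0.0175·Sd^0.57·e^(0.008·RH+0.085·T) = 0.7833 μm/a
  sum: 0.2468 + 0.7833 → r_corr = 1.03 μm/a
Ordering by μm/a: copper (1.2) > zinc (1.03)

["copper", "zinc"]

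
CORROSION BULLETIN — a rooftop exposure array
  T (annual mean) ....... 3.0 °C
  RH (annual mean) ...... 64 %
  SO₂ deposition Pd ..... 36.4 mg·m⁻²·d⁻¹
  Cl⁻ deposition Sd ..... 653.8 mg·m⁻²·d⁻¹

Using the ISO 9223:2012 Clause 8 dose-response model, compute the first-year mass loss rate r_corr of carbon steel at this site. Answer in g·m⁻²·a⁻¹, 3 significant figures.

r_corr = 529 g·m⁻²·a⁻¹

carbon steel: f(T) = +0.150·(T−10) [T≤10 °C] = -1.0500
  sulphur-dioxide contribution → 14.44 μm/a
  chloride contribution → 52.91 μm/a
  ⇒ r_corr(carbon steel) = 67.35 μm/a
Convert to mass loss: 67.35 μm/a × 7.85 g/cm³ = 528.7 g·m⁻²·a⁻¹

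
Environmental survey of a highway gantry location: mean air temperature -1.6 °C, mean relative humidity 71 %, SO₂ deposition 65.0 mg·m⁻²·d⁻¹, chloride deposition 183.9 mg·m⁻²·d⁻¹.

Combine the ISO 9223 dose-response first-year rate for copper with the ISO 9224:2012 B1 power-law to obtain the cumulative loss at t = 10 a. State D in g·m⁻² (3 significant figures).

copper: temperature factor f = +0.126·(-11.6) = -1.4616
  Pd branch = 0.0053·Pd^0.26·e^(0.059·RH+f) = 0.24 μm/a
  Sd branch = 0.01025·Sd^0.27·e^(0.036·RH+0.049·T) = 0.4991 μm/a
  r_corr = 0.24 + 0.4991 = 0.739 μm/a
ISO 9224: D(t) = r_corr · t^b with b = 0.667 (copper, B1)
  D(10) = 0.739 × 10^0.667 = 0.739 × 4.645 = 3.433 μm
  Mass loss = 3.433 μm × 8.96 g/cm³ = 30.76 g·m⁻²

D(10) = 30.8 g·m⁻²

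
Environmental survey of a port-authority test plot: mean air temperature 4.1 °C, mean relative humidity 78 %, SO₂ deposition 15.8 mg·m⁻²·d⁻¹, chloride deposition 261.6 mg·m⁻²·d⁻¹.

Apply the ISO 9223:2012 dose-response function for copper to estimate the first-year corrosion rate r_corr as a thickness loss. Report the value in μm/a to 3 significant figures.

copper: T≤10 °C ⇒ hinge +0.126·(4.1−10) = -0.7434
  Pd branch = 0.0053·Pd^0.26·e^(0.059·RH+f) = 0.5149 μm/a
  Cl⁻ term: 0.01025·261.6^0.27·exp(0.036·78+0.049·4.1) = 0.9338
  r_corr = 0.5149 + 0.9338 = 1.449 μm/a

r_corr = 1.45 μm/a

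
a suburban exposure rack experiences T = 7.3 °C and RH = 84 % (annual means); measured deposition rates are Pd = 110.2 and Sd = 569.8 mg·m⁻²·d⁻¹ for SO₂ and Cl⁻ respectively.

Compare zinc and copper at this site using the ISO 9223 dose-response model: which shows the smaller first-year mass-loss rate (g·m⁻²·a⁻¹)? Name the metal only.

copper

zinc: temperature factor f = +0.038·(-2.7) = -0.1026
  SO₂ term: 0.0129·110.2^0.44·exp(0.046·84-0.1026) = 4.392
  Sd branch = 0.0175·Sd^0.57·e^(0.008·RH+0.085·T) = 2.372 μm/a
  r_corr = 4.392 + 2.372 = 6.764 μm/a
  mass loss = 6.764 μm/a × 7.14 g/cm³ = 48.3 g·m⁻²·a⁻¹
copper: f(T) = +0.126·(T−10) [T≤10 °C] = -0.3402
  SO₂ term: 0.0053·110.2^0.26·exp(0.059·84-0.3402) = 1.819
  Sd branch = 0.01025·Sd^0.27·e^(0.036·RH+0.049·T) = 1.673 μm/a
  r_corr = 1.819 + 1.673 = 3.492 μm/a
  mass loss = 3.492 μm/a × 8.96 g/cm³ = 31.29 g·m⁻²·a⁻¹
Ordering by g·m⁻²·a⁻¹: zinc (48.3) > copper (31.3)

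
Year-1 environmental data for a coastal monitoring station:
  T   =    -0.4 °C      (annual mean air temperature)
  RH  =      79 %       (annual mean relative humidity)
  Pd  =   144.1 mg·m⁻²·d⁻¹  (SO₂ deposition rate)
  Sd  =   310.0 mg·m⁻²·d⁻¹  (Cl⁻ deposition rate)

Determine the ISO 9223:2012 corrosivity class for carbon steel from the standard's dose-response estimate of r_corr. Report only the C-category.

carbon steel: T≤10 °C ⇒ hinge +0.150·(-0.4−10) = -1.5600
  Pd branch = 1.77·Pd^0.52·e^(0.02·RH+f) = 23.94 μm/a
  Sd branch = 0.102·Sd^0.62·e^(0.033·RH+0.04·T) = 47.7 μm/a
  sum: 23.94 + 47.7 → r_corr = 71.64 μm/a
Category bounds: 50…80 μm/a bracket r_corr ⇒ C4

C4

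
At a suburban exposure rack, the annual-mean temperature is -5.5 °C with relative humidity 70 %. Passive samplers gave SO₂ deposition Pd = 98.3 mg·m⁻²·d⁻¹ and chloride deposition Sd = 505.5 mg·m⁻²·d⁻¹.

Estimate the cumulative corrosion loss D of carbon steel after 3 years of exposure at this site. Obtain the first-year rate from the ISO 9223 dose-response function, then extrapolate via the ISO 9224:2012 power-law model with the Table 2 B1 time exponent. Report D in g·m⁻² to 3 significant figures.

carbon steel: T≤10 °C ⇒ hinge +0.150·(-5.5−10) = -2.3250
  sulphur-dioxide contribution → 7.627 μm/a
  chloride contribution → 39.14 μm/a
  total first-year rate 46.76 μm/a
ISO 9224: D(t) = r_corr · t^b with b = 0.523 (carbon steel, B1)
  D(3) = 46.76 × 3^0.523 = 46.76 × 1.776 = 83.07 μm
  Mass loss = 83.07 μm × 7.85 g/cm³ = 652.1 g·m⁻²

D(3) = 652 g·m⁻²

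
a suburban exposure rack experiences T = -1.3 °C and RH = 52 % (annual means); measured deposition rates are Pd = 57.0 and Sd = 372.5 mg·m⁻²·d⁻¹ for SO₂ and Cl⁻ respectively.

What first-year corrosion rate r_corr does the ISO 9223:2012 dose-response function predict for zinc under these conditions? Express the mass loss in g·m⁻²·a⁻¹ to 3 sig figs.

zinc: f(T) = +0.038·(T−10) [T≤10 °C] = -0.4294
  Pd branch = 0.0129·Pd^0.44·e^(0.046·RH+f) = 0.5439 μm/a
  Cl⁻ term: 0.0175·372.5^0.57·exp(0.008·52+0.085·-1.3) = 0.6938
  r_corr = 0.5439 + 0.6938 = 1.238 μm/a
Convert to mass loss: 1.238 μm/a × 7.14 g/cm³ = 8.837 g·m⁻²·a⁻¹

r_corr = 8.84 g·m⁻²·a⁻¹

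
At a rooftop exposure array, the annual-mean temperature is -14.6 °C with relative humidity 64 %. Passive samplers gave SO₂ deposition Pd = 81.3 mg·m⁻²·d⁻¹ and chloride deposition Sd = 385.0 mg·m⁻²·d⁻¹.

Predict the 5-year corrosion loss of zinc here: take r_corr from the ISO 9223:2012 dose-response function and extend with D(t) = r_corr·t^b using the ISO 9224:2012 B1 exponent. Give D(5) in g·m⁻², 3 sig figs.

D(5) = 24.2 g·m⁻²

zinc: T≤10 °C ⇒ hinge +0.038·(-14.6−10) = -0.9348
  sulphur-dioxide contribution → 0.6662 μm/a
  chloride contribution → 0.2513 μm/a
  ⇒ r_corr(zinc) = 0.9175 μm/a
Long-term exponent b (ISO 9224 Table 2, B1) = 0.813
  D(5) = 0.9175 × 5^0.813 = 0.9175 × 3.701 = 3.395 μm
  Mass loss = 3.395 μm × 7.14 g/cm³ = 24.24 g·m⁻²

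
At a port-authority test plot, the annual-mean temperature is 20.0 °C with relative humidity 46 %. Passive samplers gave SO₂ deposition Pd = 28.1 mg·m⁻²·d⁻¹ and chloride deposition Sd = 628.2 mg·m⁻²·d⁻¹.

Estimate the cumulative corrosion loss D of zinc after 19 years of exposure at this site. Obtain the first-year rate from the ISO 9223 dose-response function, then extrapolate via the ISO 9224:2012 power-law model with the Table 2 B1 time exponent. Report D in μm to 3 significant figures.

zinc: T>10 °C ⇒ hinge -0.071·(20.0−10) = -0.7100
  Pd branch = 0.0129·Pd^0.44·e^(0.046·RH+f) = 0.2284 μm/a
  Sd branch = 0.0175·Sd^0.57·e^(0.008·RH+0.085·T) = 5.446 μm/a
  r_corr = 0.2284 + 5.446 = 5.674 μm/a
Power-law: D(19) = r_corr · 19^0.813
  D(19) = 5.674 × 19^0.813 = 5.674 × 10.96 = 62.16 μm

D(19) = 62.2 μm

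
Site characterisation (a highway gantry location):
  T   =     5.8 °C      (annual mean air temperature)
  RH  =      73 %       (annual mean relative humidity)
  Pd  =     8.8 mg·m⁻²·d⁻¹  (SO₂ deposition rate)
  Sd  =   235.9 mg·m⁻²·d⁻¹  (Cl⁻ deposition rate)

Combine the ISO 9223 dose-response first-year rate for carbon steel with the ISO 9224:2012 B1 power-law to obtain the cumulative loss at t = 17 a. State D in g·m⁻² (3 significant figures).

carbon steel: temperature factor f = +0.150·(-4.2) = -0.6300
  Pd branch = 1.77·Pd^0.52·e^(0.02·RH+f) = 12.58 μm/a
  Cl⁻ term: 0.102·235.9^0.62·exp(0.033·73+0.04·5.8) = 42.33
  r_corr = 12.58 + 42.33 = 54.91 μm/a
Power-law: D(17) = r_corr · 17^0.523
  D(17) = 54.91 × 17^0.523 = 54.91 × 4.401 = 241.6 μm
  Mass loss = 241.6 μm × 7.85 g/cm³ = 1897 g·m⁻²

D(17) = 1.90e+03 g·m⁻²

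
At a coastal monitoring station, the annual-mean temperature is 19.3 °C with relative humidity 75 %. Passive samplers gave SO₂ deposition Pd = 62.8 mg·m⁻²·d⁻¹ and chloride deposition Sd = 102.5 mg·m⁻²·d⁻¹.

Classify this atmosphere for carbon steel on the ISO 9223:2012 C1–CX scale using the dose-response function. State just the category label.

C5

carbon steel: temperature factor f = -0.054·(9.3) = -0.5022
  Pd branch = 1.77·Pd^0.52·e^(0.02·RH+f) = 41.33 μm/a
  Cl⁻ term: 0.102·102.5^0.62·exp(0.033·75+0.04·19.3) = 46.28
  sum: 41.33 + 46.28 → r_corr = 87.61 μm/a
87.6 μm/a falls in (80, 200] for carbon steel → category C5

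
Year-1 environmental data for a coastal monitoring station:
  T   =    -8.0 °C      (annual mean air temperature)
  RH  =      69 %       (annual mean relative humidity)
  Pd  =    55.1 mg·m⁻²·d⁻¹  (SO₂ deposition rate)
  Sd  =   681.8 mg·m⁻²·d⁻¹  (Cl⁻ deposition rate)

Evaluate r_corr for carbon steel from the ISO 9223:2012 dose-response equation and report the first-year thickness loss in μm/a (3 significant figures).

carbon steel: f(T) = +0.150·(T−10) [T≤10 °C] = -2.7000
  SO₂ term: 1.77·55.1^0.52·exp(0.02·69-2.7000) = 3.803
  Cl⁻ term: 0.102·681.8^0.62·exp(0.033·69+0.04·-8.0) = 41.25
  sum: 3.803 + 41.25 → r_corr = 45.05 μm/a

r_corr = 45.0 μm/a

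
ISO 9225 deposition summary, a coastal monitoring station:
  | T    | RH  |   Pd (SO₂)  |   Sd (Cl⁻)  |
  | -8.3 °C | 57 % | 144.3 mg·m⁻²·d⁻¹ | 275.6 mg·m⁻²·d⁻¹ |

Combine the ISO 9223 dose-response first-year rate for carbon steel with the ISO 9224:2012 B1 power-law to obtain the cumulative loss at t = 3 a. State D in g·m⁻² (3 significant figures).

D(3) = 284 g·m⁻²

carbon steel: temperature factor f = +0.150·(-18.3) = -2.7450
  Pd branch = 1.77·Pd^0.52·e^(0.02·RH+f) = 4.718 μm/a
  Sd branch = 0.102·Sd^0.62·e^(0.033·RH+0.04·T) = 15.64 μm/a
  r_corr = 4.718 + 15.64 = 20.36 μm/a
Power-law: D(3) = r_corr · 3^0.523
  D(3) = 20.36 × 3^0.523 = 20.36 × 1.776 = 36.17 μm
  Mass loss = 36.17 μm × 7.85 g/cm³ = 283.9 g·m⁻²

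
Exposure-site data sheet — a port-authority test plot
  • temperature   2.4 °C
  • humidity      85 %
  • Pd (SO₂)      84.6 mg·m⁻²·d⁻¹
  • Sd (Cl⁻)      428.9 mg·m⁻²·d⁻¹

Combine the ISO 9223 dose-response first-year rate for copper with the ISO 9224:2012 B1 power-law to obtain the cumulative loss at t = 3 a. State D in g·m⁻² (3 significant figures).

copper: f(T) = +0.126·(T−10) [T≤10 °C] = -0.9576
  SO₂ term: 0.0053·84.6^0.26·exp(0.059·85-0.9576) = 0.9716
  Sd branch = 0.01025·Sd^0.27·e^(0.036·RH+0.049·T) = 1.263 μm/a
  sum: 0.9716 + 1.263 → r_corr = 2.235 μm/a
Power-law: D(3) = r_corr · 3^0.667
  D(3) = 2.235 × 3^0.667 = 2.235 × 2.081 = 4.65 μm
  Mass loss = 4.65 μm × 8.96 g/cm³ = 41.67 g·m⁻²

D(3) = 41.7 g·m⁻²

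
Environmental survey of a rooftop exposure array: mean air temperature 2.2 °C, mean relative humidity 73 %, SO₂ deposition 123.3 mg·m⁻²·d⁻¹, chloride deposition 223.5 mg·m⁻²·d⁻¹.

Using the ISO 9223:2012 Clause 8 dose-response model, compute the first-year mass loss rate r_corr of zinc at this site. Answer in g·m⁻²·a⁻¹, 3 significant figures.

r_corr = 22.3 g·m⁻²·a⁻¹

zinc: f(T) = +0.038·(T−10) [T≤10 °C] = -0.2964
  sulphur-dioxide contribution → 2.292 μm/a
  chloride contribution → 0.826 μm/a
  ⇒ r_corr(zinc) = 3.118 μm/a
Convert to mass loss: 3.118 μm/a × 7.14 g/cm³ = 22.26 g·m⁻²·a⁻¹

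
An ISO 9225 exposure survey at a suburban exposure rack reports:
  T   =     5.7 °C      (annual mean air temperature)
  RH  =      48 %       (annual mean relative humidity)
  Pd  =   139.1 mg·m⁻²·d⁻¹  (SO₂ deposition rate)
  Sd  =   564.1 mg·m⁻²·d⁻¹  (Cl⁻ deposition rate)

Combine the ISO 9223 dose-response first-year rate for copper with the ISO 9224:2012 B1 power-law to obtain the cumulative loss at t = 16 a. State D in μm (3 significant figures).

copper: temperature factor f = +0.126·(-4.3) = -0.5418
  Pd branch = 0.0053·Pd^0.26·e^(0.059·RH+f) = 0.1889 μm/a
  Sd branch = 0.01025·Sd^0.27·e^(0.036·RH+0.049·T) = 0.422 μm/a
  sum: 0.1889 + 0.422 → r_corr = 0.6109 μm/a
Power-law: D(16) = r_corr · 16^0.667
  D(16) = 0.6109 × 16^0.667 = 0.6109 × 6.355 = 3.883 μm

D(16) = 3.88 μm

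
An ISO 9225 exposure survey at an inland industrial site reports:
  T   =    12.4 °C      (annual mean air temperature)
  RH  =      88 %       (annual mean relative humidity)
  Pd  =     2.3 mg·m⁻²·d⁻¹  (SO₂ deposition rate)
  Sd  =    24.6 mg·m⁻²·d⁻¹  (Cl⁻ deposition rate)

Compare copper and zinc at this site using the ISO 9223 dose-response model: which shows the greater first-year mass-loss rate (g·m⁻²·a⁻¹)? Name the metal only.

copper

copper: temperature factor f = -0.080·(2.4) = -0.1920
  SO₂ term: 0.0053·2.3^0.26·exp(0.059·88-0.1920) = 0.9768
  Sd branch = 0.01025·Sd^0.27·e^(0.036·RH+0.049·T) = 1.062 μm/a
  r_corr = 0.9768 + 1.062 = 2.038 μm/a
  mass loss = 2.038 μm/a × 8.96 g/cm³ = 18.26 g·m⁻²·a⁻¹
zinc: T>10 °C ⇒ hinge -0.071·(12.4−10) = -0.1704
  Pd branch = 0.0129·Pd^0.44·e^(0.046·RH+f) = 0.899 μm/a
  Cl⁻ term: 0.0175·24.6^0.57·exp(0.008·88+0.085·12.4) = 0.63
  sum: 0.899 + 0.63 → r_corr = 1.529 μm/a
  mass loss = 1.529 μm/a × 7.14 g/cm³ = 10.92 g·m⁻²·a⁻¹
Ordering by g·m⁻²·a⁻¹: copper (18.3) > zinc (10.9)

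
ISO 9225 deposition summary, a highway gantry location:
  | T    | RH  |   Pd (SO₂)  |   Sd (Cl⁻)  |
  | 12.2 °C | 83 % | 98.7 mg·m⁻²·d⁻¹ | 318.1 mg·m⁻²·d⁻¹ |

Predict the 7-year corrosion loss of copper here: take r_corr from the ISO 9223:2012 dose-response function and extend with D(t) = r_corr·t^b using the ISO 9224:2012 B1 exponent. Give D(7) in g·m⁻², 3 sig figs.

copper: f(T) = -0.080·(T−10) [T>10 °C] = -0.1760
  Pd branch = 0.0053·Pd^0.26·e^(0.059·RH+f) = 1.964 μm/a
  Cl⁻ term: 0.01025·318.1^0.27·exp(0.036·83+0.049·12.2) = 1.753
  sum: 1.964 + 1.753 → r_corr = 3.717 μm/a
Power-law: D(7) = r_corr · 7^0.667
  D(7) = 3.717 × 7^0.667 = 3.717 × 3.662 = 13.61 μm
  Mass loss = 13.61 μm × 8.96 g/cm³ = 121.9 g·m⁻²

D(7) = 122 g·m⁻²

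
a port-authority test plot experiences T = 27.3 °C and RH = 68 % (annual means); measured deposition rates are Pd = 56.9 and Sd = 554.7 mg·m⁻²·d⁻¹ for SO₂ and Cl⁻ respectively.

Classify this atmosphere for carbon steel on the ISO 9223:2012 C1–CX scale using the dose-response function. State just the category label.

carbon steel: f(T) = -0.054·(T−10) [T>10 °C] = -0.9342
  sulphur-dioxide contribution → 22.16 μm/a
  chloride contribution → 144.1 μm/a
  ⇒ r_corr(carbon steel) = 166.3 μm/a
ISO 9223 Table 2 (carbon steel): 80 < 166 ≤ 200 μm/a ⇒ C5

C5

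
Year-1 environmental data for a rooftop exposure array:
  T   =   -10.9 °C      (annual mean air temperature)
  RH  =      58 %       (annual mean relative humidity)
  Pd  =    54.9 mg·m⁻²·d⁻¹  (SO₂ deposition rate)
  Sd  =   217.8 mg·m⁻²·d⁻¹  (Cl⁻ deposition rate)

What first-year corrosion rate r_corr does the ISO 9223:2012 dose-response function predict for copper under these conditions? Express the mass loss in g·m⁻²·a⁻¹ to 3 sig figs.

r_corr = 2.15 g·m⁻²·a⁻¹

copper: T≤10 °C ⇒ hinge +0.126·(-10.9−10) = -2.6334
  sulphur-dioxide contribution → 0.03304 μm/a
  chloride contribution → 0.2074 μm/a
  total first-year rate 0.2405 μm/a
Convert to mass loss: 0.2405 μm/a × 8.96 g/cm³ = 2.155 g·m⁻²·a⁻¹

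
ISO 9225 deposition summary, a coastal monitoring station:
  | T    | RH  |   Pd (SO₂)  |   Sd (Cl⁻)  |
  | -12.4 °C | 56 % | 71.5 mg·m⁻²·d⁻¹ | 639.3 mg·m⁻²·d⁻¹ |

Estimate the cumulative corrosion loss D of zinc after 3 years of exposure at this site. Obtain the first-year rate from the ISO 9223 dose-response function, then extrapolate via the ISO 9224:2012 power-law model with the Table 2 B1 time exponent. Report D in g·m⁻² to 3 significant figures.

zinc: f(T) = +0.038·(T−10) [T≤10 °C] = -0.8512
  SO₂ term: 0.0129·71.5^0.44·exp(0.046·56-0.8512) = 0.4738
  Sd branch = 0.0175·Sd^0.57·e^(0.008·RH+0.085·T) = 0.3794 μm/a
  sum: 0.4738 + 0.3794 → r_corr = 0.8532 μm/a
Long-term exponent b (ISO 9224 Table 2, B1) = 0.813
  D(3) = 0.8532 × 3^0.813 = 0.8532 × 2.443 = 2.084 μm
  Mass loss = 2.084 μm × 7.14 g/cm³ = 14.88 g·m⁻²

D(3) = 14.9 g·m⁻²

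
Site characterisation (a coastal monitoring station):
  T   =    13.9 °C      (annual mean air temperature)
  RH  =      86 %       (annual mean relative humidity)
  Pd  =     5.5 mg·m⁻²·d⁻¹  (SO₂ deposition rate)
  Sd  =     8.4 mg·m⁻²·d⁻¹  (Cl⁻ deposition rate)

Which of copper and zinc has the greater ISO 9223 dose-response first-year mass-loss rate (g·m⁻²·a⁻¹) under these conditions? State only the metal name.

copper: f(T) = -0.080·(T−10) [T>10 °C] = -0.3120
  SO₂ term: 0.0053·5.5^0.26·exp(0.059·86-0.3120) = 0.9658
  Sd branch = 0.01025·Sd^0.27·e^(0.036·RH+0.049·T) = 0.7955 μm/a
  r_corr = 0.9658 + 0.7955 = 1.761 μm/a
  mass loss = 1.761 μm/a × 8.96 g/cm³ = 15.78 g·m⁻²·a⁻¹
zinc: temperature factor f = -0.071·(3.9) = -0.2769
  Pd branch = 0.0129·Pd^0.44·e^(0.046·RH+f) = 1.082 μm/a
  Cl⁻ term: 0.0175·8.4^0.57·exp(0.008·86+0.085·13.9) = 0.3818
  r_corr = 1.082 + 0.3818 = 1.464 μm/a
  mass loss = 1.464 μm/a × 7.14 g/cm³ = 10.45 g·m⁻²·a⁻¹
Ordering by g·m⁻²·a⁻¹: copper (15.8) > zinc (10.5)

copper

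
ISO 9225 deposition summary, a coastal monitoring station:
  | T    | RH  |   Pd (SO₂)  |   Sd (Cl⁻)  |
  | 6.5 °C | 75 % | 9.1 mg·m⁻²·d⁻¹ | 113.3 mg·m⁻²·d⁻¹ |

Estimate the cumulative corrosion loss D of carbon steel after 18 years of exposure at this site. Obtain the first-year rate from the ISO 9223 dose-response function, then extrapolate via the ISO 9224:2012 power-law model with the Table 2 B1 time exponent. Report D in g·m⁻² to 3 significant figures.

D(18) = 1.58e+03 g·m⁻²

carbon steel: T≤10 °C ⇒ hinge +0.150·(6.5−10) = -0.5250
  Pd branch = 1.77·Pd^0.52·e^(0.02·RH+f) = 14.79 μm/a
  Cl⁻ term: 0.102·113.3^0.62·exp(0.033·75+0.04·6.5) = 29.51
  sum: 14.79 + 29.51 → r_corr = 44.31 μm/a
Power-law: D(18) = r_corr · 18^0.523
  D(18) = 44.31 × 18^0.523 = 44.31 × 4.534 = 200.9 μm
  Mass loss = 200.9 μm × 7.85 g/cm³ = 1577 g·m⁻²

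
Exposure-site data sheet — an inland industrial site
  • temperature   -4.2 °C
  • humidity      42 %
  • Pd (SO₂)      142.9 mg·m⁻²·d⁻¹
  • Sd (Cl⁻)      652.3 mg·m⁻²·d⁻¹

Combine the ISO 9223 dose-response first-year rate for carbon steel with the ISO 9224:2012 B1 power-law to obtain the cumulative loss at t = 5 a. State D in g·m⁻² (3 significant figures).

D(5) = 466 g·m⁻²

carbon steel: temperature factor f = +0.150·(-14.2) = -2.1300
  Pd branch = 1.77·Pd^0.52·e^(0.02·RH+f) = 6.432 μm/a
  Cl⁻ term: 0.102·652.3^0.62·exp(0.033·42+0.04·-4.2) = 19.17
  r_corr = 6.432 + 19.17 = 25.6 μm/a
ISO 9224: D(t) = r_corr · t^b with b = 0.523 (carbon steel, B1)
  D(5) = 25.6 × 5^0.523 = 25.6 × 2.32 = 59.4 μm
  Mass loss = 59.4 μm × 7.85 g/cm³ = 466.3 g·m⁻²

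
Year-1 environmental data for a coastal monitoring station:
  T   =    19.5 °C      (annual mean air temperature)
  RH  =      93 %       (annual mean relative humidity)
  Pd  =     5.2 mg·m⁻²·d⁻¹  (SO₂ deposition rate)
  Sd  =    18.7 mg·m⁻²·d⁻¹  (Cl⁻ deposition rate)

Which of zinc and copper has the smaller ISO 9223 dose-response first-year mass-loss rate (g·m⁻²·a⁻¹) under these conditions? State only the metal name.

zinc

zinc: temperature factor f = -0.071·(9.5) = -0.6745
  sulphur-dioxide contribution → 0.9786 μm/a
  chloride contribution → 1.026 μm/a
  total first-year rate 2.004 μm/a
  mass loss = 2.004 μm/a × 7.14 g/cm³ = 14.31 g·m⁻²·a⁻¹
copper: f(T) = -0.080·(T−10) [T>10 °C] = -0.7600
  sulphur-dioxide contribution → 0.9191 μm/a
  chloride contribution → 1.672 μm/a
  ⇒ r_corr(copper) = 2.591 μm/a
  mass loss = 2.591 μm/a × 8.96 g/cm³ = 23.21 g·m⁻²·a⁻¹
Ordering by g·m⁻²·a⁻¹: copper (23.2) > zinc (14.3)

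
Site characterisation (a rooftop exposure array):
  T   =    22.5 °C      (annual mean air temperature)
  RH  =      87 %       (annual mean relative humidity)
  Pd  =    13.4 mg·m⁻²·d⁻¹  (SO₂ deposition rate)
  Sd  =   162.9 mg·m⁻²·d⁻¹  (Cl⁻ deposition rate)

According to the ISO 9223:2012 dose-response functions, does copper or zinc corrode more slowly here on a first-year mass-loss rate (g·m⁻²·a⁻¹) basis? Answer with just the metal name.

copper: temperature factor f = -0.080·(12.5) = -1.0000
  Pd branch = 0.0053·Pd^0.26·e^(0.059·RH+f) = 0.649 μm/a
  Sd branch = 0.01025·Sd^0.27·e^(0.036·RH+0.049·T) = 2.799 μm/a
  r_corr = 0.649 + 2.799 = 3.448 μm/a
  mass loss = 3.448 μm/a × 8.96 g/cm³ = 30.89 g·m⁻²·a⁻¹
zinc: T>10 °C ⇒ hinge -0.071·(22.5−10) = -0.8875
  SO₂ term: 0.0129·13.4^0.44·exp(0.046·87-0.8875) = 0.9102
  Cl⁻ term: 0.0175·162.9^0.57·exp(0.008·87+0.085·22.5) = 4.332
  r_corr = 0.9102 + 4.332 = 5.242 μm/a
  mass loss = 5.242 μm/a × 7.14 g/cm³ = 37.43 g·m⁻²·a⁻¹
Ordering by g·m⁻²·a⁻¹: zinc (37.4) > copper (30.9)

copper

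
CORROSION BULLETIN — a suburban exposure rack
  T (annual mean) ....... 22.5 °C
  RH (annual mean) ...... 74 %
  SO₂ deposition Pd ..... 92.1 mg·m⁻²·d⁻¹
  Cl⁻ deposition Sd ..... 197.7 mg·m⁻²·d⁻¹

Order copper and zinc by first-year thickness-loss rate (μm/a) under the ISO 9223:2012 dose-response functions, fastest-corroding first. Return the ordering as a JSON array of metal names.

copper: T>10 °C ⇒ hinge -0.080·(22.5−10) = -1.0000
  sulphur-dioxide contribution → 0.4975 μm/a
  chloride contribution → 1.847 μm/a
  ⇒ r_corr(copper) = 2.344 μm/a
zinc: temperature factor f = -0.071·(12.5) = -0.8875
  sulphur-dioxide contribution → 1.169 μm/a
  chloride contribution → 4.36 μm/a
  ⇒ r_corr(zinc) = 5.529 μm/a
Ordering by μm/a: zinc (5.53) > copper (2.34)

["zinc", "copper"]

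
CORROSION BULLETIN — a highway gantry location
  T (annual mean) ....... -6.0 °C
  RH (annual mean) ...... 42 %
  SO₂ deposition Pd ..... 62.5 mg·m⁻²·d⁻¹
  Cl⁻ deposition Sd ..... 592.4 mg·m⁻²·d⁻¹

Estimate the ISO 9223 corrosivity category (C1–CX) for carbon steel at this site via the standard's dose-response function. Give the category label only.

C2

carbon steel: temperature factor f = +0.150·(-16.0) = -2.4000
  sulphur-dioxide contribution → 3.194 μm/a
  chloride contribution → 16.8 μm/a
  ⇒ r_corr(carbon steel) = 19.99 μm/a
ISO 9223 Table 2 (carbon steel): 1.3 < 20 ≤ 25 μm/a ⇒ C2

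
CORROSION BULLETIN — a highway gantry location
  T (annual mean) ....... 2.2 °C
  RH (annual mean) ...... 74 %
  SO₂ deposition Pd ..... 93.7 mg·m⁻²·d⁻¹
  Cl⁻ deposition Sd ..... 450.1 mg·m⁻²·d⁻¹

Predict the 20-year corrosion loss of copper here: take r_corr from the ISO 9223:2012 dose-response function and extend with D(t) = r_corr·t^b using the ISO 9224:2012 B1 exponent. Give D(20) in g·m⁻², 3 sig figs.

D(20) = 90.0 g·m⁻²

copper: temperature factor f = +0.126·(-7.8) = -0.9828
  SO₂ term: 0.0053·93.7^0.26·exp(0.059·74-0.9828) = 0.5084
  Cl⁻ term: 0.01025·450.1^0.27·exp(0.036·74+0.049·2.2) = 0.8529
  r_corr = 0.5084 + 0.8529 = 1.361 μm/a
Long-term exponent b (ISO 9224 Table 2, B1) = 0.667
  D(20) = 1.361 × 20^0.667 = 1.361 × 7.375 = 10.04 μm
  Mass loss = 10.04 μm × 8.96 g/cm³ = 89.96 g·m⁻²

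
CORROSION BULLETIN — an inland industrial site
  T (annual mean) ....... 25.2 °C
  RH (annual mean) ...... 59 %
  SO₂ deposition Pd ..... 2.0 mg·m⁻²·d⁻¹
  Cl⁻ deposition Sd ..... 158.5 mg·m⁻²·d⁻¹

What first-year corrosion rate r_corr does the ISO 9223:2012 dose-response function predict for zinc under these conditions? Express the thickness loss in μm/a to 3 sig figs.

r_corr = 4.38 μm/a

zinc: temperature factor f = -0.071·(15.2) = -1.0792
  Pd branch = 0.0129·Pd^0.44·e^(0.046·RH+f) = 0.08975 μm/a
  Cl⁻ term: 0.0175·158.5^0.57·exp(0.008·59+0.085·25.2) = 4.288
  sum: 0.08975 + 4.288 → r_corr = 4.378 μm/a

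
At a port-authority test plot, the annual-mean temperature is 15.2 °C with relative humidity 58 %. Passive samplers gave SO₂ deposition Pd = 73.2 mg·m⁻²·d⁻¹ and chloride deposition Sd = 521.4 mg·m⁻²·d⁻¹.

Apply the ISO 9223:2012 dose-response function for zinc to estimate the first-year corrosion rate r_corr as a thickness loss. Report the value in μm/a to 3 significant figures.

r_corr = 4.43 μm/a

zinc: T>10 °C ⇒ hinge -0.071·(15.2−10) = -0.3692
  Pd branch = 0.0129·Pd^0.44·e^(0.046·RH+f) = 0.8498 μm/a
  Sd branch = 0.0175·Sd^0.57·e^(0.008·RH+0.085·T) = 3.585 μm/a
  sum: 0.8498 + 3.585 → r_corr = 4.434 μm/a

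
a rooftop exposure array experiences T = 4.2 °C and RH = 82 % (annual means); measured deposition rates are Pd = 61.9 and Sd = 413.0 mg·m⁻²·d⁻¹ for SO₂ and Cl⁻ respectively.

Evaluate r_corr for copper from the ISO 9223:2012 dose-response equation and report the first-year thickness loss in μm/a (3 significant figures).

copper: T≤10 °C ⇒ hinge +0.126·(4.2−10) = -0.7308
  Pd branch = 0.0053·Pd^0.26·e^(0.059·RH+f) = 0.9416 μm/a
  Cl⁻ term: 0.01025·413.0^0.27·exp(0.036·82+0.049·4.2) = 1.226
  sum: 0.9416 + 1.226 → r_corr = 2.167 μm/a

r_corr = 2.17 μm/a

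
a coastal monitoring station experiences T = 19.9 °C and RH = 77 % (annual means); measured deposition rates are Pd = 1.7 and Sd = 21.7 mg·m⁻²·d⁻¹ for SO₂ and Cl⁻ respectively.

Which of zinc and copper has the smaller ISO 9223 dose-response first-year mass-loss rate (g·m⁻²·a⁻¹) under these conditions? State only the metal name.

zinc: T>10 °C ⇒ hinge -0.071·(19.9−10) = -0.7029
  sulphur-dioxide contribution → 0.2786 μm/a
  chloride contribution → 1.016 μm/a
  total first-year rate 1.295 μm/a
  mass loss = 1.295 μm/a × 7.14 g/cm³ = 9.245 g·m⁻²·a⁻¹
copper: T>10 °C ⇒ hinge -0.080·(19.9−10) = -0.7920
  sulphur-dioxide contribution → 0.259 μm/a
  chloride contribution → 0.9975 μm/a
  ⇒ r_corr(copper) = 1.256 μm/a
  mass loss = 1.256 μm/a × 8.96 g/cm³ = 11.26 g·m⁻²·a⁻¹
Ordering by g·m⁻²·a⁻¹: copper (11.3) > zinc (9.24)

zinc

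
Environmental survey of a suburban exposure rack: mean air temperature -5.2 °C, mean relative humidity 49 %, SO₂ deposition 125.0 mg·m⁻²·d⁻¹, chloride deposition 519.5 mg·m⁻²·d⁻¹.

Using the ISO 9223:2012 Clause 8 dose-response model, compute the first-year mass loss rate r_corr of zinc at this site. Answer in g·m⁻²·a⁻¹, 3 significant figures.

r_corr = 8.32 g·m⁻²·a⁻¹

zinc: temperature factor f = +0.038·(-15.2) = -0.5776
  sulphur-dioxide contribution → 0.5771 μm/a
  chloride contribution → 0.5878 μm/a
  ⇒ r_corr(zinc) = 1.165 μm/a
Convert to mass loss: 1.165 μm/a × 7.14 g/cm³ = 8.317 g·m⁻²·a⁻¹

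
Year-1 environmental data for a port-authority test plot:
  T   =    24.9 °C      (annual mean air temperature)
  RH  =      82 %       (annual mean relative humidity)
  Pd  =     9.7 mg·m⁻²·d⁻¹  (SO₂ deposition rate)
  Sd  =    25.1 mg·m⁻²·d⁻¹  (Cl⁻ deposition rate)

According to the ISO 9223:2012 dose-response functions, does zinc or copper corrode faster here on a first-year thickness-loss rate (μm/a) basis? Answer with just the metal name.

zinc

zinc: T>10 °C ⇒ hinge -0.071·(24.9−10) = -1.0579
  sulphur-dioxide contribution → 0.529 μm/a
  chloride contribution → 1.758 μm/a
  total first-year rate 2.287 μm/a
copper: f(T) = -0.080·(T−10) [T>10 °C] = -1.1920
  sulphur-dioxide contribution → 0.3667 μm/a
  chloride contribution → 1.587 μm/a
  ⇒ r_corr(copper) = 1.954 μm/a
Ordering by μm/a: zinc (2.29) > copper (1.95)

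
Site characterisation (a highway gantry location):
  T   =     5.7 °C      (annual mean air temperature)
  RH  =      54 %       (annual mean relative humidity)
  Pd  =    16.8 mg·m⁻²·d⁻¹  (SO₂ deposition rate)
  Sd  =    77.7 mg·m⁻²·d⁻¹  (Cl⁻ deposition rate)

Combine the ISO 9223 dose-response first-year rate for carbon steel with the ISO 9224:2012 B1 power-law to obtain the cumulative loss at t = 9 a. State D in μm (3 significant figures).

D(9) = 73.1 μm

carbon steel: temperature factor f = +0.150·(-4.3) = -0.6450
  Pd branch = 1.77·Pd^0.52·e^(0.02·RH+f) = 11.86 μm/a
  Sd branch = 0.102·Sd^0.62·e^(0.033·RH+0.04·T) = 11.31 μm/a
  r_corr = 11.86 + 11.31 = 23.17 μm/a
Long-term exponent b (ISO 9224 Table 2, B1) = 0.523
  D(9) = 23.17 × 9^0.523 = 23.17 × 3.156 = 73.12 μm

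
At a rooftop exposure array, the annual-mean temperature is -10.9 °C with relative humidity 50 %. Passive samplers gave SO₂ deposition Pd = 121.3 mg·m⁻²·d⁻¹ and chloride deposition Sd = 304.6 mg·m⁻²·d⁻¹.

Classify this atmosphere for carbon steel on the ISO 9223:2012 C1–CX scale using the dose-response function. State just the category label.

C2

carbon steel: f(T) = +0.150·(T−10) [T≤10 °C] = -3.1350
  sulphur-dioxide contribution → 2.537 μm/a
  chloride contribution → 11.91 μm/a
  total first-year rate 14.44 μm/a
Category bounds: 1.3…25 μm/a bracket r_corr ⇒ C2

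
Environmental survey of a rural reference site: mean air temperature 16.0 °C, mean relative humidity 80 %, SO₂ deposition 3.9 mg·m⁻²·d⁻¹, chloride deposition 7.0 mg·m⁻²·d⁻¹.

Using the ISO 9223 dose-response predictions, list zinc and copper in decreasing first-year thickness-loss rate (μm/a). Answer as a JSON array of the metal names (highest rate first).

["copper", "zinc"]

zinc: temperature factor f = -0.071·(6.0) = -0.4260
  sulphur-dioxide contribution → 0.6079 μm/a
  chloride contribution → 0.392 μm/a
  total first-year rate 1 μm/a
copper: temperature factor f = -0.080·(6.0) = -0.4800
  sulphur-dioxide contribution → 0.524 μm/a
  chloride contribution → 0.6763 μm/a
  total first-year rate 1.2 μm/a
Ordering by μm/a: copper (1.2) > zinc (1)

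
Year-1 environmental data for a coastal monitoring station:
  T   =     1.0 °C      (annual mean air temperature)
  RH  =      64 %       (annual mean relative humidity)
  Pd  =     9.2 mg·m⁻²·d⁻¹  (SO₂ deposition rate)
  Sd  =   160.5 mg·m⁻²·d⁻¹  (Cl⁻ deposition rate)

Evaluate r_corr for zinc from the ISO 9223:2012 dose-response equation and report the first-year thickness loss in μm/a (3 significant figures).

r_corr = 1.04 μm/a

zinc: temperature factor f = +0.038·(-9.0) = -0.3420
  Pd branch = 0.0129·Pd^0.44·e^(0.046·RH+f) = 0.4621 μm/a
  Cl⁻ term: 0.0175·160.5^0.57·exp(0.008·64+0.085·1.0) = 0.5747
  r_corr = 0.4621 + 0.5747 = 1.037 μm/a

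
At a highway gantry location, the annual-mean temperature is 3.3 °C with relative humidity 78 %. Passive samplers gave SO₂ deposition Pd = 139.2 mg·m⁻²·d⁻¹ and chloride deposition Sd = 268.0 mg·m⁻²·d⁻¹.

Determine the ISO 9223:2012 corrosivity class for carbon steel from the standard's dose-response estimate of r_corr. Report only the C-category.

C5

carbon steel: T≤10 °C ⇒ hinge +0.150·(3.3−10) = -1.0050
  SO₂ term: 1.77·139.2^0.52·exp(0.02·78-1.0050) = 40.15
  Cl⁻ term: 0.102·268.0^0.62·exp(0.033·78+0.04·3.3) = 48.89
  r_corr = 40.15 + 48.89 = 89.04 μm/a
Category bounds: 80…200 μm/a bracket r_corr ⇒ C5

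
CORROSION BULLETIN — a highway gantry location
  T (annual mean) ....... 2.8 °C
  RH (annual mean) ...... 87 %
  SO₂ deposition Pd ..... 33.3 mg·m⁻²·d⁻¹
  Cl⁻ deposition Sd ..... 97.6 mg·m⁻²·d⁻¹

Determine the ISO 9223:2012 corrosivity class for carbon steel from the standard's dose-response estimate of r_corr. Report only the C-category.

C4

carbon steel: f(T) = +0.150·(T−10) [T≤10 °C] = -1.0800
  SO₂ term: 1.77·33.3^0.52·exp(0.02·87-1.0800) = 21.2
  Sd branch = 0.102·Sd^0.62·e^(0.033·RH+0.04·T) = 34.48 μm/a
  r_corr = 21.2 + 34.48 = 55.68 μm/a
55.7 μm/a falls in (50, 80] for carbon steel → category C4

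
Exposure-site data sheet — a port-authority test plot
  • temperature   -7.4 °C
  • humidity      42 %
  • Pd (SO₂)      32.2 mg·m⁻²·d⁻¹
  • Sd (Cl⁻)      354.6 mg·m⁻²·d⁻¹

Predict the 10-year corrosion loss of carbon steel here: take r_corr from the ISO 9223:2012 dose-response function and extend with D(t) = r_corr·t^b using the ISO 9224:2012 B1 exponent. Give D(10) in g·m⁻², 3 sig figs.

carbon steel: temperature factor f = +0.150·(-17.4) = -2.6100
  Pd branch = 1.77·Pd^0.52·e^(0.02·RH+f) = 1.834 μm/a
  Cl⁻ term: 0.102·354.6^0.62·exp(0.033·42+0.04·-7.4) = 11.56
  sum: 1.834 + 11.56 → r_corr = 13.39 μm/a
Long-term exponent b (ISO 9224 Table 2, B1) = 0.523
  D(10) = 13.39 × 10^0.523 = 13.39 × 3.334 = 44.65 μm
  Mass loss = 44.65 μm × 7.85 g/cm³ = 350.5 g·m⁻²

D(10) = 350 g·m⁻²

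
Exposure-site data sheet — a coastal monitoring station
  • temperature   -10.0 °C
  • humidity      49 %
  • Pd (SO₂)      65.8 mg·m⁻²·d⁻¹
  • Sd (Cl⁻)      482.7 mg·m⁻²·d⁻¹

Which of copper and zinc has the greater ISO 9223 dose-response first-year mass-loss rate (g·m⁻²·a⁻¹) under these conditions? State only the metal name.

zinc

copper: T≤10 °C ⇒ hinge +0.126·(-10.0−10) = -2.5200
  Pd branch = 0.0053·Pd^0.26·e^(0.059·RH+f) = 0.02281 μm/a
  Sd branch = 0.01025·Sd^0.27·e^(0.036·RH+0.049·T) = 0.1944 μm/a
  sum: 0.02281 + 0.1944 → r_corr = 0.2172 μm/a
  mass loss = 0.2172 μm/a × 8.96 g/cm³ = 1.946 g·m⁻²·a⁻¹
zinc: T≤10 °C ⇒ hinge +0.038·(-10.0−10) = -0.7600
  SO₂ term: 0.0129·65.8^0.44·exp(0.046·49-0.7600) = 0.3626
  Cl⁻ term: 0.0175·482.7^0.57·exp(0.008·49+0.085·-10.0) = 0.3748
  sum: 0.3626 + 0.3748 → r_corr = 0.7374 μm/a
  mass loss = 0.7374 μm/a × 7.14 g/cm³ = 5.265 g·m⁻²·a⁻¹
Ordering by g·m⁻²·a⁻¹: zinc (5.27) > copper (1.95)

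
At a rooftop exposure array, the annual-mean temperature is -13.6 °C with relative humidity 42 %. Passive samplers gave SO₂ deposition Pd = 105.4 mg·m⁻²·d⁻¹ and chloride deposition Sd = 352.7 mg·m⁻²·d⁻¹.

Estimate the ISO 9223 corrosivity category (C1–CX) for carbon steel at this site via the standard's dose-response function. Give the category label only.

C2

carbon steel: temperature factor f = +0.150·(-23.6) = -3.5400
  SO₂ term: 1.77·105.4^0.52·exp(0.02·42-3.5400) = 1.34
  Cl⁻ term: 0.102·352.7^0.62·exp(0.033·42+0.04·-13.6) = 8.988
  r_corr = 1.34 + 8.988 = 10.33 μm/a
10.3 μm/a falls in (1.3, 25] for carbon steel → category C2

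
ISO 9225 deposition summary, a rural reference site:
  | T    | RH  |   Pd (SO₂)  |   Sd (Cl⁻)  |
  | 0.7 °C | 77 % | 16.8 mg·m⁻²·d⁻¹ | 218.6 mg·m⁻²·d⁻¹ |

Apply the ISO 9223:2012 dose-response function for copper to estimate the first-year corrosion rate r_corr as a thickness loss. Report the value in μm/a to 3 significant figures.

r_corr = 1.05 μm/a

copper: f(T) = +0.126·(T−10) [T≤10 °C] = -1.1718
  sulphur-dioxide contribution → 0.3213 μm/a
  chloride contribution → 0.7264 μm/a
  ⇒ r_corr(copper) = 1.048 μm/a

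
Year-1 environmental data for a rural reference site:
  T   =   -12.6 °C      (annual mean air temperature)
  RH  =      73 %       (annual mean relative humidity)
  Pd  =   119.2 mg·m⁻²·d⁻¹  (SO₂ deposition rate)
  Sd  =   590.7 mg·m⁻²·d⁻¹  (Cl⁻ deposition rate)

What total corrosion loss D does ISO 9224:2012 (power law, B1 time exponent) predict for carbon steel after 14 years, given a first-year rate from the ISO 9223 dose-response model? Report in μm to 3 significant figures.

D(14) = 155 μm

carbon steel: temperature factor f = +0.150·(-22.6) = -3.3900
  SO₂ term: 1.77·119.2^0.52·exp(0.02·73-3.3900) = 3.086
  Sd branch = 0.102·Sd^0.62·e^(0.033·RH+0.04·T) = 35.82 μm/a
  r_corr = 3.086 + 35.82 = 38.91 μm/a
Power-law: D(14) = r_corr · 14^0.523
  D(14) = 38.91 × 14^0.523 = 38.91 × 3.976 = 154.7 μm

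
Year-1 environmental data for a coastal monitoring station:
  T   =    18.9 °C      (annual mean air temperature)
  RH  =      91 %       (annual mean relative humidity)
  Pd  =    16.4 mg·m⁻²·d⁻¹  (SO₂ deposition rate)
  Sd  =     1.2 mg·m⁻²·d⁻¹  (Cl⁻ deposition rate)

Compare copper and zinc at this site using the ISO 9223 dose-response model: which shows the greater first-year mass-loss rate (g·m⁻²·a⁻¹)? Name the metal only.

copper

copper: T>10 °C ⇒ hinge -0.080·(18.9−10) = -0.7120
  SO₂ term: 0.0053·16.4^0.26·exp(0.059·91-0.7120) = 1.155
  Sd branch = 0.01025·Sd^0.27·e^(0.036·RH+0.049·T) = 0.7195 μm/a
  r_corr = 1.155 + 0.7195 = 1.875 μm/a
  mass loss = 1.875 μm/a × 8.96 g/cm³ = 16.8 g·m⁻²·a⁻¹
zinc: T>10 °C ⇒ hinge -0.071·(18.9−10) = -0.6319
  SO₂ term: 0.0129·16.4^0.44·exp(0.046·91-0.6319) = 1.544
  Cl⁻ term: 0.0175·1.2^0.57·exp(0.008·91+0.085·18.9) = 0.2005
  r_corr = 1.544 + 0.2005 = 1.744 μm/a
  mass loss = 1.744 μm/a × 7.14 g/cm³ = 12.46 g·m⁻²·a⁻¹
Ordering by g·m⁻²·a⁻¹: copper (16.8) > zinc (12.5)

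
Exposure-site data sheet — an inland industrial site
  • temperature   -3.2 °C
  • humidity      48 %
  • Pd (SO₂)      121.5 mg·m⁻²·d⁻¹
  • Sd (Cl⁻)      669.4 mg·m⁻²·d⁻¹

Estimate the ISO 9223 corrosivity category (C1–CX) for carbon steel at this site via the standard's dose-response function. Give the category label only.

C3

carbon steel: temperature factor f = +0.150·(-13.2) = -1.9800
  Pd branch = 1.77·Pd^0.52·e^(0.02·RH+f) = 7.744 μm/a
  Sd branch = 0.102·Sd^0.62·e^(0.033·RH+0.04·T) = 24.71 μm/a
  r_corr = 7.744 + 24.71 = 32.45 μm/a
ISO 9223 Table 2 (carbon steel): 25 < 32.5 ≤ 50 μm/a ⇒ C3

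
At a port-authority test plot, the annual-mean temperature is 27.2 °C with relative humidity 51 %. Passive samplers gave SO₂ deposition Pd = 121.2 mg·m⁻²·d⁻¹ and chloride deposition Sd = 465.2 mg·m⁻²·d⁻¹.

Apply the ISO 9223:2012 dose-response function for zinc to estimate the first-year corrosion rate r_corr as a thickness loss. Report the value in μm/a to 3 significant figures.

r_corr = 9.14 μm/a

zinc: f(T) = -0.071·(T−10) [T>10 °C] = -1.2212
  Pd branch = 0.0129·Pd^0.44·e^(0.046·RH+f) = 0.328 μm/a
  Sd branch = 0.0175·Sd^0.57·e^(0.008·RH+0.085·T) = 8.808 μm/a
  r_corr = 0.328 + 8.808 = 9.136 μm/a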